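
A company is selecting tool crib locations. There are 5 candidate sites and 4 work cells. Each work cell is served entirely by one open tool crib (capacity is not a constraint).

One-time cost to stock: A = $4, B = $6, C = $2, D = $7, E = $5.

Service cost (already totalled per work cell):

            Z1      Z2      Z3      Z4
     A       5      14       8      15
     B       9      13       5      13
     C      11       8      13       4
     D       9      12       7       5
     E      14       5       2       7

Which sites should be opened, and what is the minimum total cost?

Open A, C and E; minimum total cost 27.

For any fixed open set, each work cell goes to its cheapest open site; total = fixed + service.
{A, C, E}: Z1→A 5, Z2→E 5, Z3→E 2, Z4→C 4. Service 16; fixed 11; total 27.
{A, E}: service 19 + fixed 9 = 28
{C, E}: service 22 + fixed 7 = 29
{A, B, C, D, E}: Z1→A 5, Z2→E 5, Z3→E 2, Z4→C 4. Service 16; fixed 24; total 40.
No other subset beats 27.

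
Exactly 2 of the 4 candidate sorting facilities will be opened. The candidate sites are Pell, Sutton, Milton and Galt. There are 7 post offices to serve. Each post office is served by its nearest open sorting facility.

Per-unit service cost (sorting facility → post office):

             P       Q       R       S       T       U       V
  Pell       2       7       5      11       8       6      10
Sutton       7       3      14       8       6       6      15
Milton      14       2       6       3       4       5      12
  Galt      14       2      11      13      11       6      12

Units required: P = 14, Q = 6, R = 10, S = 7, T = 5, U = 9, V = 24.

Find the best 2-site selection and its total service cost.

Choose Pell and Milton; total service cost 416.

With exactly 2 open, each post office uses its cheapest among the chosen.
{Pell, Milton}: P→Pell 2·14=28, Q→Milton 2·6=12, R→Pell 5·10=50, S→Milton 3·7=21, T→Milton 4·5=20, U→Milton 5·9=45, V→Pell 10·24=240. Service cost 416.
{Pell, Sutton}: service cost 476
{Pell, Galt}: service cost 501
Among all 6 size-2 choices, {Pell, Milton} is lowest.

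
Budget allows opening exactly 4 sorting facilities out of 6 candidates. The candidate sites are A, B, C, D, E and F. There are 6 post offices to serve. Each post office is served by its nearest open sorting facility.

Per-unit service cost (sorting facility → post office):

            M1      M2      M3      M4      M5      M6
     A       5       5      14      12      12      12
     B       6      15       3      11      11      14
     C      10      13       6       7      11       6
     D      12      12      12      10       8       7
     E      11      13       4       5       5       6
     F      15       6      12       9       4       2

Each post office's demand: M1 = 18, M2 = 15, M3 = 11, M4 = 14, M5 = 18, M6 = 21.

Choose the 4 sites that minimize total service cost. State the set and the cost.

With exactly 4 open, each post office uses its cheapest among the chosen.
{A, B, E, F}: M1→A 5·18=90, M2→A 5·15=75, M3→B 3·11=33, M4→E 5·14=70, M5→F 4·18=72, M6→F 2·21=42. Service cost 382.
{A, C, E, F}: service cost 393
{A, D, E, F}: service cost 393
Among all 15 size-4 choices, {A, B, E, F} is lowest.

Choose A, B, E and F; total service cost 382.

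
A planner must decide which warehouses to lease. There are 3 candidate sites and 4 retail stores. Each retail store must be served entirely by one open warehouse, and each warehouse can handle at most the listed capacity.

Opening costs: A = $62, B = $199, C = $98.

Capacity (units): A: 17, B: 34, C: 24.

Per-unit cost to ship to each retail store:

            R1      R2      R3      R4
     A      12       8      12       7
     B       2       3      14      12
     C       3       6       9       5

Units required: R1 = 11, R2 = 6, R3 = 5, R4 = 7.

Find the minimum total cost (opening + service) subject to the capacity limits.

Minimum total cost: 321

Open {A, C}: R1→C 3·11=33, R2→A 8·6=48, R3→C 9·5=45, R4→C 5·7=35.
Loads: A carries 6/17, C carries 23/24. Service 161; fixed 160; total 321.
Next best feasible plan costs 323.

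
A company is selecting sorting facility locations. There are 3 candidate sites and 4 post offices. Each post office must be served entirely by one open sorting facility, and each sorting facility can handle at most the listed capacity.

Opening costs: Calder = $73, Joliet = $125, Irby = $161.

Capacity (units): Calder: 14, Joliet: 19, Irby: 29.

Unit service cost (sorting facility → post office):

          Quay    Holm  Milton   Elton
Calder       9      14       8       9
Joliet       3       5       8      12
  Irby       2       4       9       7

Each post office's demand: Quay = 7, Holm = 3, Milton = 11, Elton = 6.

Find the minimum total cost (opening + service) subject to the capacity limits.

Open {Irby}: Quay→Irby 2·7=14, Holm→Irby 4·3=12, Milton→Irby 9·11=99, Elton→Irby 7·6=42.
Loads: Irby carries 27/29. Service 167; fixed 161; total 328.
Next best feasible plan costs 390.

Minimum total cost: 328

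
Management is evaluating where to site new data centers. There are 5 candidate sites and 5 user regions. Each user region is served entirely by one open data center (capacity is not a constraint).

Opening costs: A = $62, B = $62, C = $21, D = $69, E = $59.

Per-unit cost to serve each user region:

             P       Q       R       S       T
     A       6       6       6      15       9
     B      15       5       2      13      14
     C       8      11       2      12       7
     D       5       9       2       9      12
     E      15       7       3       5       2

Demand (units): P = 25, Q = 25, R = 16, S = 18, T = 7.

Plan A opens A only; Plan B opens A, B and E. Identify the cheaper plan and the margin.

Plan A: {A}: P→A 6·25=150, Q→A 6·25=150, R→A 6·16=96, S→A 15·18=270, T→A 9·7=63. Service 729; fixed 62; total 791.
Plan B: {A, B, E}: P→A 6·25=150, Q→B 5·25=125, R→B 2·16=32, S→E 5·18=90, T→E 2·7=14. Service 411; fixed 183; total 594.
Difference: |791 − 594| = 197.

Plan B is cheaper by 197.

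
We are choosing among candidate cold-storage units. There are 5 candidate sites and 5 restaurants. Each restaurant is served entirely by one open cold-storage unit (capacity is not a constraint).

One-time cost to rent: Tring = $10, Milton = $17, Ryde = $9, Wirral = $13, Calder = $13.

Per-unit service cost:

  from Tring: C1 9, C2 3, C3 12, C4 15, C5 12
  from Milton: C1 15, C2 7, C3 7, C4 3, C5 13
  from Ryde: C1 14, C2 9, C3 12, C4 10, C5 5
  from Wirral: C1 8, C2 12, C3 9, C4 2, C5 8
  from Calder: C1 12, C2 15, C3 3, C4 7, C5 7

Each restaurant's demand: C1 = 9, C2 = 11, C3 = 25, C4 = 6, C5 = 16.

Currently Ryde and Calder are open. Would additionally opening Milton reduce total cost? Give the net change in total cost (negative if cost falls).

Current service cost with {Ryde, Calder}: 404.
Adding Milton: each restaurant re-picks its cheapest; new service cost 358, saving 46.
Extra fixed cost: 17. Net change = 17 − 46 = -29.
(Totals: 426 → 397.)

Yes — net change −29 (cost falls by 29).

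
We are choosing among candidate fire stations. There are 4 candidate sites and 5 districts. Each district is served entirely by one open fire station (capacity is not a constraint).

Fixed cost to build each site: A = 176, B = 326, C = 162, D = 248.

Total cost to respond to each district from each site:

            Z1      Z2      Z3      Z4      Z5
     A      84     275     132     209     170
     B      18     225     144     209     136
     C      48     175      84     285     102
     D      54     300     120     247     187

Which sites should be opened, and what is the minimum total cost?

For any fixed open set, each district goes to its cheapest open site; total = fixed + service.
{C}: Z1→C 48, Z2→C 175, Z3→C 84, Z4→C 285, Z5→C 102. Service 694; fixed 162; total 856.
{A, C}: Z1→C 48, Z2→C 175, Z3→C 84, Z4→A 209, Z5→C 102. Service 618; fixed 338; total 956.
{A}: service 870 + fixed 176 = 1046
{A, B, C, D}: service 588 + fixed 912 = 1500
No other subset beats 856.

Open C only; minimum total cost 856.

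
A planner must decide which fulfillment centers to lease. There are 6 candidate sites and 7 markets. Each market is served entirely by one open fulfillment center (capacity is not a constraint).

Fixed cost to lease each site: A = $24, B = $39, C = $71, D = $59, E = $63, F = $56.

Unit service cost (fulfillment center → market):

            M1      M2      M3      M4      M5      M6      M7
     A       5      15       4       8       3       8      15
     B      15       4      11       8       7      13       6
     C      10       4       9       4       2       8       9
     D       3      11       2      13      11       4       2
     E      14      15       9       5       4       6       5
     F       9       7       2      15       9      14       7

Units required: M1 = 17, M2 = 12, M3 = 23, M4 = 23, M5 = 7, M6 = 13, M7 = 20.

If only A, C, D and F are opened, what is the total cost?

Total cost: 553

Each market is assigned to its cheapest site among the open ones.
{A, C, D, F}: M1→D 3·17=51, M2→C 4·12=48, M3→D 2·23=46, M4→C 4·23=92, M5→C 2·7=14, M6→D 4·13=52, M7→D 2·20=40. Service 343; fixed 210; total 553.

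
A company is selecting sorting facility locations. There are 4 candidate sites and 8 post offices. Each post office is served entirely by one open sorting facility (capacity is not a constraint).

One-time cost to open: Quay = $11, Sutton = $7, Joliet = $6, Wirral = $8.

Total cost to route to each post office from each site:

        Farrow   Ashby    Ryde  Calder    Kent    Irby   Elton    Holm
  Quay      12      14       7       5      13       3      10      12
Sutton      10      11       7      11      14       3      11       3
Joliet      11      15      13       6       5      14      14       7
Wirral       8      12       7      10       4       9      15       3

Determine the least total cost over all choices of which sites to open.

Minimum total cost: 69

For any fixed open set, each post office goes to its cheapest open site; total = fixed + service.
{Sutton, Joliet}: Farrow→Sutton 10, Ashby→Sutton 11, Ryde→Sutton 7, Calder→Joliet 6, Kent→Joliet 5, Irby→Sutton 3, Elton→Sutton 11, Holm→Sutton 3. Service 56; fixed 13; total 69.
{Quay, Wirral}: Farrow→Wirral 8, Ashby→Wirral 12, Ryde→Quay 7, Calder→Quay 5, Kent→Wirral 4, Irby→Quay 3, Elton→Quay 10, Holm→Wirral 3. Service 52; fixed 19; total 71.
{Sutton, Wirral}: service 57 + fixed 15 = 72
{Quay, Sutton, Joliet, Wirral}: service 51 + fixed 32 = 83
(All 15 nonempty subsets were checked; Sutton and Joliet is lowest.)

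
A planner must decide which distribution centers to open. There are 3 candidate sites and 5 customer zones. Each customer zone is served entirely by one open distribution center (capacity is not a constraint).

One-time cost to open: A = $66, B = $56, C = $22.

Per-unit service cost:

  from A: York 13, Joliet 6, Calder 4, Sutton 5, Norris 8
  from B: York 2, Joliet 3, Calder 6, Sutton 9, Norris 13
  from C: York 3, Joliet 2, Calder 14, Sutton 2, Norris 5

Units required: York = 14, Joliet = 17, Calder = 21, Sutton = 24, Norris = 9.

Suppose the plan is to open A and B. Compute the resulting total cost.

Total cost: 477

Each customer zone is assigned to its cheapest site among the open ones.
{A, B}: York→B 2·14=28, Joliet→B 3·17=51, Calder→A 4·21=84, Sutton→A 5·24=120, Norris→A 8·9=72. Service 355; fixed 122; total 477.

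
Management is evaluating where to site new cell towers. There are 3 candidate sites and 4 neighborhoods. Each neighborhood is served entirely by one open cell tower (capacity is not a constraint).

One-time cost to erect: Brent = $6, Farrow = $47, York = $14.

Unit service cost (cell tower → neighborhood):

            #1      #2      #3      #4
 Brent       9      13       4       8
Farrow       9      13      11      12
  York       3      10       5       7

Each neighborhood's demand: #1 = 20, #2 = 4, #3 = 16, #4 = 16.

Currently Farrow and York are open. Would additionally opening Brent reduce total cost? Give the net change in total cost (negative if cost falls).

Current service cost with {Farrow, York}: 292.
Adding Brent: each neighborhood re-picks its cheapest; new service cost 276, saving 16.
Extra fixed cost: 6. Net change = 6 − 16 = -10.
(Totals: 353 → 343.)

Yes — net change −10 (cost falls by 10).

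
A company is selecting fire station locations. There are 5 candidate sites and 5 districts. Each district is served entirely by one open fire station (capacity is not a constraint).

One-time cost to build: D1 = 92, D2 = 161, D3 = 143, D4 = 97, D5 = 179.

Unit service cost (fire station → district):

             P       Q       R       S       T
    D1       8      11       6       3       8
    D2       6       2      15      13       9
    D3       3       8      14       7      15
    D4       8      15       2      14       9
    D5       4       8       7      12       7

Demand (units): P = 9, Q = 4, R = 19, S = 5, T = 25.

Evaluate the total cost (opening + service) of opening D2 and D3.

Total cost: 865

Each district is assigned to its cheapest site among the open ones.
{D2, D3}: P→D3 3·9=27, Q→D2 2·4=8, R→D3 14·19=266, S→D3 7·5=35, T→D2 9·25=225. Service 561; fixed 304; total 865.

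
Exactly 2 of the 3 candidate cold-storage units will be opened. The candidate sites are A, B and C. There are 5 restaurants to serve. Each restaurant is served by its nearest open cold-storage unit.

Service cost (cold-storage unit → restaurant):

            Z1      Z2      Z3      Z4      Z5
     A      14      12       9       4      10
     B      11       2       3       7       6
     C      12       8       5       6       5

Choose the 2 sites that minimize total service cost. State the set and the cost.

Choose A and B; total service cost 26.

With exactly 2 open, each restaurant uses its cheapest among the chosen.
{A, B}: Z1→B 11, Z2→B 2, Z3→B 3, Z4→A 4, Z5→B 6. Service cost 26.
{B, C}: service cost 27
{A, C}: service cost 34
Among all 3 size-2 choices, {A, B} is lowest.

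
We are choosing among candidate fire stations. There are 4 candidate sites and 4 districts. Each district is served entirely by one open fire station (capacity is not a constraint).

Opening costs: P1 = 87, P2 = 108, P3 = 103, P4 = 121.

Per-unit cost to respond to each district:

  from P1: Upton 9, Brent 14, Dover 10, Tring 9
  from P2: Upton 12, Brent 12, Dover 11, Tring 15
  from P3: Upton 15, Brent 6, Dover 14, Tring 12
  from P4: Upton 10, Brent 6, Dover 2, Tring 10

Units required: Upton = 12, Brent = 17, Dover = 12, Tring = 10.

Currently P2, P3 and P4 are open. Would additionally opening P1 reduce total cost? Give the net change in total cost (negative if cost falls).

Current service cost with {P2, P3, P4}: 346.
Adding P1: each district re-picks its cheapest; new service cost 324, saving 22.
Extra fixed cost: 87. Net change = 87 − 22 = 65.
(Totals: 678 → 743.)

No — net change +65 (cost rises by 65).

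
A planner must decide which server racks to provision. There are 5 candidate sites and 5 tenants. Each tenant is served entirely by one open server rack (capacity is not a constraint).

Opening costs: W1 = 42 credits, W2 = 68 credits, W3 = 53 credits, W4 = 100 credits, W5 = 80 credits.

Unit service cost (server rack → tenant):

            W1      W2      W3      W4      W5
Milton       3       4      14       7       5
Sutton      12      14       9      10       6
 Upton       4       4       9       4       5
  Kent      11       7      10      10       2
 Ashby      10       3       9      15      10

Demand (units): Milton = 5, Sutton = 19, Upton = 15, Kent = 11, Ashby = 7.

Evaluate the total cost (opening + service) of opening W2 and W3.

Each tenant is assigned to its cheapest site among the open ones.
{W2, W3}: Milton→W2 4·5=20, Sutton→W3 9·19=171, Upton→W2 4·15=60, Kent→W2 7·11=77, Ashby→W2 3·7=21. Service 349; fixed 121; total 470.

Total cost: 470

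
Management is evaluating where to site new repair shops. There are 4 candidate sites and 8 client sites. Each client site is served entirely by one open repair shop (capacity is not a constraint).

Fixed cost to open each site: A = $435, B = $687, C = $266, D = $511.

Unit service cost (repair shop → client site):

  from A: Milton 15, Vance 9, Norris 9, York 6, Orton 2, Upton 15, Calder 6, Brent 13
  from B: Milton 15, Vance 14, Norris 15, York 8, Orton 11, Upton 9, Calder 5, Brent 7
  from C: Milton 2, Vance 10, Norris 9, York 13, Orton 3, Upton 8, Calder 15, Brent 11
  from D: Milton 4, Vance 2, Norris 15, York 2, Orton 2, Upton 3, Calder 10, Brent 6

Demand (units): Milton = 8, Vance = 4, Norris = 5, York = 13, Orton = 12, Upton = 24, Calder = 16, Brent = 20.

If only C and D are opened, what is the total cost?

Each client site is assigned to its cheapest site among the open ones.
{C, D}: Milton→C 2·8=16, Vance→D 2·4=8, Norris→C 9·5=45, York→D 2·13=26, Orton→D 2·12=24, Upton→D 3·24=72, Calder→D 10·16=160, Brent→D 6·20=120. Service 471; fixed 777; total 1248.

Total cost: 1248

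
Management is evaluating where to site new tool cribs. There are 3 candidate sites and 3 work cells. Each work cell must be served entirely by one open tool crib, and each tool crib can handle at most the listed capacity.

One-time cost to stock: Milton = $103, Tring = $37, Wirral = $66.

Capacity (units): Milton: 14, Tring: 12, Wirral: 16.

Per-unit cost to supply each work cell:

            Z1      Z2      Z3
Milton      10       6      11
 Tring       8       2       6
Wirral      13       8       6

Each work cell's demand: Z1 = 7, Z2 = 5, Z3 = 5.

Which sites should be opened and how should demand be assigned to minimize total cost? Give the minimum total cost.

Minimum total cost: 199

Open {Tring, Wirral}: Z1→Tring 8·7=56, Z2→Tring 2·5=10, Z3→Wirral 6·5=30.
Loads: Tring carries 12/12, Wirral carries 5/16. Service 96; fixed 103; total 199.
Next best feasible plan costs 229.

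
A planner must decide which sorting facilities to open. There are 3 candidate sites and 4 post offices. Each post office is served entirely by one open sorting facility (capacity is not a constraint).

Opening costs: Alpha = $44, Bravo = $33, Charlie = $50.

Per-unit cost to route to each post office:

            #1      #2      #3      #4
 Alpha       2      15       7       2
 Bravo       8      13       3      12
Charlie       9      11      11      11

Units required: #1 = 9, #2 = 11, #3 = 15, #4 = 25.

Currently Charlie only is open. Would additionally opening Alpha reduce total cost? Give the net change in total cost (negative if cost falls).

Current service cost with {Charlie}: 642.
Adding Alpha: each post office re-picks its cheapest; new service cost 294, saving 348.
Extra fixed cost: 44. Net change = 44 − 348 = -304.
(Totals: 692 → 388.)

Yes — net change −304 (cost falls by 304).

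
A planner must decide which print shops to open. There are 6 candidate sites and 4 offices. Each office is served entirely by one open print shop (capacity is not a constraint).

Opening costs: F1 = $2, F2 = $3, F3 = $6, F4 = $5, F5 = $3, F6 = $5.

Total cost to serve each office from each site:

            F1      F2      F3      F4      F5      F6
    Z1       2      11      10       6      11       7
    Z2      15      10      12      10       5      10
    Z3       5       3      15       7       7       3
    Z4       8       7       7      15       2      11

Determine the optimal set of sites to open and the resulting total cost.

For any fixed open set, each office goes to its cheapest open site; total = fixed + service.
{F1, F5}: Z1→F1 2, Z2→F5 5, Z3→F1 5, Z4→F5 2. Service 14; fixed 5; total 19.
{F1, F2, F5}: service 12 + fixed 8 = 20
{F1, F5, F6}: Z1→F1 2, Z2→F5 5, Z3→F6 3, Z4→F5 2. Service 12; fixed 10; total 22.
{F1, F2, F3, F4, F5, F6}: service 12 + fixed 24 = 36
No other subset beats 19.

Open F1 and F5; minimum total cost 19.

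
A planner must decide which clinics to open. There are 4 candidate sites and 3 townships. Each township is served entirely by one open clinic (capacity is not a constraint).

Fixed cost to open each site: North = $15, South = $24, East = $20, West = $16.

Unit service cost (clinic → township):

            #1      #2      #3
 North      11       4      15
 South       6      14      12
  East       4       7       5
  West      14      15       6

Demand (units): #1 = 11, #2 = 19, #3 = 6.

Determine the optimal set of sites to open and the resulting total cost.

Open North and East; minimum total cost 185.

For any fixed open set, each township goes to its cheapest open site; total = fixed + service.
{North, East}: #1→East 4·11=44, #2→North 4·19=76, #3→East 5·6=30. Service 150; fixed 35; total 185.
{North, East, West}: service 150 + fixed 51 = 201
{North, South, East}: #1→East 4·11=44, #2→North 4·19=76, #3→East 5·6=30. Service 150; fixed 59; total 209.
{North, South, East, West}: service 150 + fixed 75 = 225
No other subset beats 185.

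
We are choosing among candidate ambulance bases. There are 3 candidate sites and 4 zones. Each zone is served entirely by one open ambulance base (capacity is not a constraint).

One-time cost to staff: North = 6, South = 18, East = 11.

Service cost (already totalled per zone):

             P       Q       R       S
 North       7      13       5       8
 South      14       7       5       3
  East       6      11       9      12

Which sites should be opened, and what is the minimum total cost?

For any fixed open set, each zone goes to its cheapest open site; total = fixed + service.
{North}: P→North 7, Q→North 13, R→North 5, S→North 8. Service 33; fixed 6; total 39.
{North, South}: P→North 7, Q→South 7, R→North 5, S→South 3. Service 22; fixed 24; total 46.
{North, East}: P→East 6, Q→East 11, R→North 5, S→North 8. Service 30; fixed 17; total 47.
{North, South, East}: P→East 6, Q→South 7, R→North 5, S→South 3. Service 21; fixed 35; total 56.
No other subset beats 39.

Open North only; minimum total cost 39.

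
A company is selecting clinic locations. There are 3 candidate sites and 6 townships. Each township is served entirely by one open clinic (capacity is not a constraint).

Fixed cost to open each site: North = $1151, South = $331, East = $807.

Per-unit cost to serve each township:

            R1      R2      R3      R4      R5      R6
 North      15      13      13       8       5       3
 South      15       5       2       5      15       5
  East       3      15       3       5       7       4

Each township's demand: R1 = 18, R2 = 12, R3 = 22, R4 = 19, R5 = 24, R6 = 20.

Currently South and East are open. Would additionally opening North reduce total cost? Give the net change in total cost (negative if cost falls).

Current service cost with {South, East}: 501.
Adding North: each township re-picks its cheapest; new service cost 433, saving 68.
Extra fixed cost: 1151. Net change = 1151 − 68 = 1083.
(Totals: 1639 → 2722.)

No — net change +1083 (cost rises by 1083).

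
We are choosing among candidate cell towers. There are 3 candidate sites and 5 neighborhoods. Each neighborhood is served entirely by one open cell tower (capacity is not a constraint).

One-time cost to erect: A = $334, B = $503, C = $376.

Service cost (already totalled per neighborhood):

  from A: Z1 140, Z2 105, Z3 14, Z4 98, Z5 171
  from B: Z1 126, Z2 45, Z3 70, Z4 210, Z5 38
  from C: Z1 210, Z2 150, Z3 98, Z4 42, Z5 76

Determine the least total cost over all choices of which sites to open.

For any fixed open set, each neighborhood goes to its cheapest open site; total = fixed + service.
{A}: Z1→A 140, Z2→A 105, Z3→A 14, Z4→A 98, Z5→A 171. Service 528; fixed 334; total 862.
{C}: service 576 + fixed 376 = 952
{B}: Z1→B 126, Z2→B 45, Z3→B 70, Z4→B 210, Z5→B 38. Service 489; fixed 503; total 992.
{A, B, C}: service 265 + fixed 1213 = 1478
No other subset beats 862.

Minimum total cost: 862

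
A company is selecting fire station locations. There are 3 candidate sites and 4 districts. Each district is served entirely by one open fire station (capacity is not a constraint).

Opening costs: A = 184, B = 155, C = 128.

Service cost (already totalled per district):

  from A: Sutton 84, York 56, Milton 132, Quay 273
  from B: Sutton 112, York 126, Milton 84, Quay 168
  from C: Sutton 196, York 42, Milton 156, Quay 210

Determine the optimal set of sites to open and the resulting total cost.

Open B only; minimum total cost 645.

For any fixed open set, each district goes to its cheapest open site; total = fixed + service.
{B}: Sutton→B 112, York→B 126, Milton→B 84, Quay→B 168. Service 490; fixed 155; total 645.
{B, C}: service 406 + fixed 283 = 689
{A}: Sutton→A 84, York→A 56, Milton→A 132, Quay→A 273. Service 545; fixed 184; total 729.
{A, B, C}: service 378 + fixed 467 = 845
(All 7 nonempty subsets were checked; B only is lowest.)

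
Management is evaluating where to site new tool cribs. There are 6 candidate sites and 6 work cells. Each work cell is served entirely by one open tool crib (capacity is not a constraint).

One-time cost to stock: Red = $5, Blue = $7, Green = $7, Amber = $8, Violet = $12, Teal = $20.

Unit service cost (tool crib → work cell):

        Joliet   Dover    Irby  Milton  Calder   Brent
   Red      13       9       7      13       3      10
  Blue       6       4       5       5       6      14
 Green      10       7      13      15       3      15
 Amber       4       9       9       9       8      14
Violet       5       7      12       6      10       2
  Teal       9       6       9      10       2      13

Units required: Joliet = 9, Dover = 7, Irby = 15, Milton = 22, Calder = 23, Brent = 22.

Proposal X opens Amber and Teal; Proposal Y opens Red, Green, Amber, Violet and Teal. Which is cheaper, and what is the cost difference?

Proposal X: {Amber, Teal}: Joliet→Amber 4·9=36, Dover→Teal 6·7=42, Irby→Amber 9·15=135, Milton→Amber 9·22=198, Calder→Teal 2·23=46, Brent→Teal 13·22=286. Service 743; fixed 28; total 771.
Proposal Y: {Red, Green, Amber, Violet, Teal}: Joliet→Amber 4·9=36, Dover→Teal 6·7=42, Irby→Red 7·15=105, Milton→Violet 6·22=132, Calder→Teal 2·23=46, Brent→Violet 2·22=44. Service 405; fixed 52; total 457.
Difference: |771 − 457| = 314.

Proposal Y is cheaper by 314.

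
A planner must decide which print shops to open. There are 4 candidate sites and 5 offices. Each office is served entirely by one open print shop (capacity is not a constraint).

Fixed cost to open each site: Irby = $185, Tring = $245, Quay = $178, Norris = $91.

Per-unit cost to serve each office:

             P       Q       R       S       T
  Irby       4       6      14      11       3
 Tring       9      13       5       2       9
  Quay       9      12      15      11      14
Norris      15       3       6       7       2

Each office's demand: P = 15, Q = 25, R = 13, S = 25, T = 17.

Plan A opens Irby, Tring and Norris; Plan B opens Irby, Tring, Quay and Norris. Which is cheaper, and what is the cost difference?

Plan A is cheaper by 178.

Plan A: {Irby, Tring, Norris}: P→Irby 4·15=60, Q→Norris 3·25=75, R→Tring 5·13=65, S→Tring 2·25=50, T→Norris 2·17=34. Service 284; fixed 521; total 805.
Plan B: {Irby, Tring, Quay, Norris}: P→Irby 4·15=60, Q→Norris 3·25=75, R→Tring 5·13=65, S→Tring 2·25=50, T→Norris 2·17=34. Service 284; fixed 699; total 983.
Difference: |805 − 983| = 178.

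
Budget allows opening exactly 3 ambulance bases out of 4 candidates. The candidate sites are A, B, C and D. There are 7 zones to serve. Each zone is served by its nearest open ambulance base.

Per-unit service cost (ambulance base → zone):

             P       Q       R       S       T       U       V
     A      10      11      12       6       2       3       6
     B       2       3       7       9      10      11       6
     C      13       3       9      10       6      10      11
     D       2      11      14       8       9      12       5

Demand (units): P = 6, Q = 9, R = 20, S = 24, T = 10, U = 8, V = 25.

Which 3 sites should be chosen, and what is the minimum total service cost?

Choose A, B and D; total service cost 492.

With exactly 3 open, each zone uses its cheapest among the chosen.
{A, B, D}: P→B 2·6=12, Q→B 3·9=27, R→B 7·20=140, S→A 6·24=144, T→A 2·10=20, U→A 3·8=24, V→D 5·25=125. Service cost 492.
{A, B, C}: service cost 517
{A, C, D}: service cost 532
Among all 4 size-3 choices, {A, B, D} is lowest.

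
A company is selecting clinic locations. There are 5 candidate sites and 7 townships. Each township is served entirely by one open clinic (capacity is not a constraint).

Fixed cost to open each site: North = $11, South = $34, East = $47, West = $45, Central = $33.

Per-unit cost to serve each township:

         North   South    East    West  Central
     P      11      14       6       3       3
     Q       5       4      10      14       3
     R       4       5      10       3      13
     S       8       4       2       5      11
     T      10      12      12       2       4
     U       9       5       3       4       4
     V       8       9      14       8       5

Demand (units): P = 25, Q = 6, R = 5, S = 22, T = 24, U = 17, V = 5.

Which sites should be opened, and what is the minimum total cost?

Open East, West and Central; minimum total cost 401.

For any fixed open set, each township goes to its cheapest open site; total = fixed + service.
{East, West, Central}: P→West 3·25=75, Q→Central 3·6=18, R→West 3·5=15, S→East 2·22=44, T→West 2·24=48, U→East 3·17=51, V→Central 5·5=25. Service 276; fixed 125; total 401.
{North, East, West}: service 303 + fixed 103 = 406
{North, East, West, Central}: P→West 3·25=75, Q→Central 3·6=18, R→West 3·5=15, S→East 2·22=44, T→West 2·24=48, U→East 3·17=51, V→Central 5·5=25. Service 276; fixed 136; total 412.
{North, South, East, West, Central}: service 276 + fixed 170 = 446
No other subset beats 401.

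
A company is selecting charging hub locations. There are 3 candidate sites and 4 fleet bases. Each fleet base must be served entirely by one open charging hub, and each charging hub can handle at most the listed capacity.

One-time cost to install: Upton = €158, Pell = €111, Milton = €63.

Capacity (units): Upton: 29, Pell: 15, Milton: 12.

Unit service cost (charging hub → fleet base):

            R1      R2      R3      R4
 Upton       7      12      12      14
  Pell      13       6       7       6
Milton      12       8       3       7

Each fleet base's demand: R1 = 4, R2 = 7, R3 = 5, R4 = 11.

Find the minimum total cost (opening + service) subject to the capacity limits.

Open {Pell, Milton}: R1→Pell 13·4=52, R2→Milton 8·7=56, R3→Milton 3·5=15, R4→Pell 6·11=66.
Loads: Pell carries 15/15, Milton carries 12/12. Service 189; fixed 174; total 363.
Next best feasible plan costs 470.

Minimum total cost: 363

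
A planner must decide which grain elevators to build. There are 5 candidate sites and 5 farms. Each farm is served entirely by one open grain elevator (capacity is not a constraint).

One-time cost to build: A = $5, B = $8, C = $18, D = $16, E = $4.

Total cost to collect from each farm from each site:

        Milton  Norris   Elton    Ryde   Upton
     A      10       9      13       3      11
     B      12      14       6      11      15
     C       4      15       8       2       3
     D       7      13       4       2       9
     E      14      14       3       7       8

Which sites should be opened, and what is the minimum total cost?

Open A and E; minimum total cost 42.

For any fixed open set, each farm goes to its cheapest open site; total = fixed + service.
{A, E}: Milton→A 10, Norris→A 9, Elton→E 3, Ryde→A 3, Upton→E 8. Service 33; fixed 9; total 42.
{A, C, E}: service 21 + fixed 27 = 48
{C, E}: service 26 + fixed 22 = 48
{A, B, C, D, E}: service 21 + fixed 51 = 72
No other subset beats 42.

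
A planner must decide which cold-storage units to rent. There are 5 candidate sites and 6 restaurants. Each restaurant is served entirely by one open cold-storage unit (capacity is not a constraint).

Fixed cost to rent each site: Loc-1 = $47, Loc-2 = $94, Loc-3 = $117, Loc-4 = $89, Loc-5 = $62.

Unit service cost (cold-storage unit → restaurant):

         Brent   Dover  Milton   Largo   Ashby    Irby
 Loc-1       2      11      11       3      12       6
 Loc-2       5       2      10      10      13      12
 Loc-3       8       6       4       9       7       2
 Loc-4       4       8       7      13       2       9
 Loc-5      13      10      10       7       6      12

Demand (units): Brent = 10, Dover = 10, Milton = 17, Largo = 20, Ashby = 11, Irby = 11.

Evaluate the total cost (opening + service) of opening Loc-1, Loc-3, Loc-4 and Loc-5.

Total cost: 567

Each restaurant is assigned to its cheapest site among the open ones.
{Loc-1, Loc-3, Loc-4, Loc-5}: Brent→Loc-1 2·10=20, Dover→Loc-3 6·10=60, Milton→Loc-3 4·17=68, Largo→Loc-1 3·20=60, Ashby→Loc-4 2·11=22, Irby→Loc-3 2·11=22. Service 252; fixed 315; total 567.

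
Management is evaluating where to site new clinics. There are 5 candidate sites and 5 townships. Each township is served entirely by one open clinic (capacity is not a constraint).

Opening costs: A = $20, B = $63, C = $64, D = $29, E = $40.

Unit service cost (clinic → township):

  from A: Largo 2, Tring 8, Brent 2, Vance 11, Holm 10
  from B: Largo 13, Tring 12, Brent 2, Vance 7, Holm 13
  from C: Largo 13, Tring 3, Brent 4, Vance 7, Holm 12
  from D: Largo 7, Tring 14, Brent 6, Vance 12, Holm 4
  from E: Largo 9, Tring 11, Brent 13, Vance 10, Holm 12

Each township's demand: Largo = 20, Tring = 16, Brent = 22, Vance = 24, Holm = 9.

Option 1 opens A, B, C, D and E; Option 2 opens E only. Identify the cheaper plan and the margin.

Option 1: {A, B, C, D, E}: Largo→A 2·20=40, Tring→C 3·16=48, Brent→A 2·22=44, Vance→B 7·24=168, Holm→D 4·9=36. Service 336; fixed 216; total 552.
Option 2: {E}: Largo→E 9·20=180, Tring→E 11·16=176, Brent→E 13·22=286, Vance→E 10·24=240, Holm→E 12·9=108. Service 990; fixed 40; total 1030.
Difference: |552 − 1030| = 478.

Option 1 is cheaper by 478.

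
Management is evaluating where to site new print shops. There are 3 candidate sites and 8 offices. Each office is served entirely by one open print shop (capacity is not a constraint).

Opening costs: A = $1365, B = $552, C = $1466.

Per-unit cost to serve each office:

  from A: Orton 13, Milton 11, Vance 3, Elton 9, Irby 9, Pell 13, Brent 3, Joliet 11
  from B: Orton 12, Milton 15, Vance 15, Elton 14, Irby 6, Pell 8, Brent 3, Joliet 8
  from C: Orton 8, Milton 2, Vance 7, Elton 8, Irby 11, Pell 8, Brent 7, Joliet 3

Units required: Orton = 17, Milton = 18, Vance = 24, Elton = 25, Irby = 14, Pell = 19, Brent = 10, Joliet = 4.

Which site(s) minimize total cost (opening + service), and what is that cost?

Open B only; minimum total cost 2034.

For any fixed open set, each office goes to its cheapest open site; total = fixed + service.
{B}: Orton→B 12·17=204, Milton→B 15·18=270, Vance→B 15·24=360, Elton→B 14·25=350, Irby→B 6·14=84, Pell→B 8·19=152, Brent→B 3·10=30, Joliet→B 8·4=32. Service 1482; fixed 552; total 2034.
{C}: service 928 + fixed 1466 = 2394
{A}: Orton→A 13·17=221, Milton→A 11·18=198, Vance→A 3·24=72, Elton→A 9·25=225, Irby→A 9·14=126, Pell→A 13·19=247, Brent→A 3·10=30, Joliet→A 11·4=44. Service 1163; fixed 1365; total 2528.
{A, B, C}: service 722 + fixed 3383 = 4105
(All 7 nonempty subsets were checked; B only is lowest.)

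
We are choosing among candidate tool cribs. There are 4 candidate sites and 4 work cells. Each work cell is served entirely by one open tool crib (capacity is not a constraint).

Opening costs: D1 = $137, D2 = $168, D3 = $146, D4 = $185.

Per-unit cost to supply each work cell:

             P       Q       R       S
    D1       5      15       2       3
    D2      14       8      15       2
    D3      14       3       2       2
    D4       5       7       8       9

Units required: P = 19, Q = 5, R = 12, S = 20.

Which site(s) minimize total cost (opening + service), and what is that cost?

For any fixed open set, each work cell goes to its cheapest open site; total = fixed + service.
{D1}: P→D1 5·19=95, Q→D1 15·5=75, R→D1 2·12=24, S→D1 3·20=60. Service 254; fixed 137; total 391.
{D1, D3}: P→D1 5·19=95, Q→D3 3·5=15, R→D1 2·12=24, S→D3 2·20=40. Service 174; fixed 283; total 457.
{D3}: service 345 + fixed 146 = 491
{D1, D2, D3, D4}: P→D1 5·19=95, Q→D3 3·5=15, R→D1 2·12=24, S→D2 2·20=40. Service 174; fixed 636; total 810.
(All 15 nonempty subsets were checked; D1 only is lowest.)

Open D1 only; minimum total cost 391.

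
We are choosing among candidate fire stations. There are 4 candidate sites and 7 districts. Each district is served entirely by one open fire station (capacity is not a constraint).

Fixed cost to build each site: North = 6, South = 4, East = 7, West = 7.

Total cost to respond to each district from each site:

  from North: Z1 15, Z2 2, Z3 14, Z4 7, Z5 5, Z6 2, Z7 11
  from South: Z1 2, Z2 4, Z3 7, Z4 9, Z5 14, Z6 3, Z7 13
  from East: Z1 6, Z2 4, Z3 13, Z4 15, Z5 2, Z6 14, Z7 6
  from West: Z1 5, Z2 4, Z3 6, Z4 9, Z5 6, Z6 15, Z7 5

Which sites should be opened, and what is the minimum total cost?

Open South and East; minimum total cost 44.

For any fixed open set, each district goes to its cheapest open site; total = fixed + service.
{South, East}: Z1→South 2, Z2→South 4, Z3→South 7, Z4→South 9, Z5→East 2, Z6→South 3, Z7→East 6. Service 33; fixed 11; total 44.
{North, South, East}: service 28 + fixed 17 = 45
{North, West}: service 32 + fixed 13 = 45
{North, South, East, West}: service 26 + fixed 24 = 50
No other subset beats 44.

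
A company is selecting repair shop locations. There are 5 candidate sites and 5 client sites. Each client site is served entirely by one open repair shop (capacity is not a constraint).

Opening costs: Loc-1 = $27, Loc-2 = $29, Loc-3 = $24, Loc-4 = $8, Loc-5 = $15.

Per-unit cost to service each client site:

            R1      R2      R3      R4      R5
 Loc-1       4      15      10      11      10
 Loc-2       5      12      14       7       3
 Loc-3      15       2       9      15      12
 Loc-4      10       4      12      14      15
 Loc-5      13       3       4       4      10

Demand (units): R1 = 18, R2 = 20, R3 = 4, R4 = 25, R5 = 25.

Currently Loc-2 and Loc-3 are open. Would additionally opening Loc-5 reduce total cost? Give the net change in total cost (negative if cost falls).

Yes — net change −80 (cost falls by 80).

Current service cost with {Loc-2, Loc-3}: 416.
Adding Loc-5: each client site re-picks its cheapest; new service cost 321, saving 95.
Extra fixed cost: 15. Net change = 15 − 95 = -80.
(Totals: 469 → 389.)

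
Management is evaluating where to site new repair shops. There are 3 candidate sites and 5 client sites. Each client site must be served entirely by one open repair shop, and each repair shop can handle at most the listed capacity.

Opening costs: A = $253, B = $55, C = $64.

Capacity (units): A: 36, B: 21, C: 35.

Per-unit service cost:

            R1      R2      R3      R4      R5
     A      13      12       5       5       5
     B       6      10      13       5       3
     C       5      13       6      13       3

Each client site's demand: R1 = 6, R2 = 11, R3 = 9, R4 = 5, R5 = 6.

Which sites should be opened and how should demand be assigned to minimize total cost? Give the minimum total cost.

Open {B, C}: R1→C 5·6=30, R2→B 10·11=110, R3→C 6·9=54, R4→B 5·5=25, R5→C 3·6=18.
Loads: B carries 16/21, C carries 21/35. Service 237; fixed 119; total 356.
Next best feasible plan costs 389.

Minimum total cost: 356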